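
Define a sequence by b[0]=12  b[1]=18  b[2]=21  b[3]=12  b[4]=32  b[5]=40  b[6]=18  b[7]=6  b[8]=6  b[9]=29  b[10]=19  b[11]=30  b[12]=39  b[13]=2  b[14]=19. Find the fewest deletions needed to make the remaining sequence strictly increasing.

Fewest deletions = n − (longest strictly increasing subsequence).
i:      0  1  2  3  4  5  6  7  8  9 10 11 12 13 14
b[i]:  12 18 21 12 32 40 18  6  6 29 19 30 39  2 19
dp:     1  2  3  1  4  5  2  1  1  4  3  5  6  1  3
max dp = 6, so deletions = 15 − 6 = 9.

9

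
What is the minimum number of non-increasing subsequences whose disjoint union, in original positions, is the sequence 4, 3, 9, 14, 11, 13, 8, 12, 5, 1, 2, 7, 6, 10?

4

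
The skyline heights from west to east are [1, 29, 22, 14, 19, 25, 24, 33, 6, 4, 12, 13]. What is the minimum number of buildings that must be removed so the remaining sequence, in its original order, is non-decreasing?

Fewest deletions = n − (longest non-decreasing subsequence).
Patience tails:
1 → extends → [1]
29 → extends → [1, 29]
22 → replaces 29 → [1, 22]
14 → replaces 22 → [1, 14]
19 → extends → [1, 14, 19]
25 → extends → [1, 14, 19, 25]
24 → replaces 25 → [1, 14, 19, 24]
33 → extends → [1, 14, 19, 24, 33]
6 → replaces 14 → [1, 6, 19, 24, 33]
4 → replaces 6 → [1, 4, 19, 24, 33]
12 → replaces 19 → [1, 4, 12, 24, 33]
13 → replaces 24 → [1, 4, 12, 13, 33]
Longest non-decreasing subsequence has length 5, so deletions = 12 − 5 = 7.

7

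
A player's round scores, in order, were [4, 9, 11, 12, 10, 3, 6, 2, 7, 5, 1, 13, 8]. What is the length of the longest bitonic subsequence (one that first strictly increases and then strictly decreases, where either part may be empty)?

8

inc[i] = longest strictly increasing subsequence ending at i; dec[i] = longest strictly decreasing subsequence starting at i:
i:      1  2  3  4  5  6  7  8  9 10 11 12 13
a[i]:   4  9 11 12 10  3  6  2  7  5  1 13  8
inc:    1  2  3  4  3  1  2  1  3  2  1  5  4
dec:    4  4  5  5  4  3  3  2  3  2  1  2  1
Best peak at i=4 (value 12): inc=4, dec=5, length 4+5−1 = 8.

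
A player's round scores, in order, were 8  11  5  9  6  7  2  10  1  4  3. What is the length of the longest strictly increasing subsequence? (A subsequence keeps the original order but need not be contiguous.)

4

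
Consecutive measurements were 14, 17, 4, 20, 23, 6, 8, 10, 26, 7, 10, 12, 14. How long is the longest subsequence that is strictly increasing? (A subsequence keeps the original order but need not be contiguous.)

6

Let dp[i] be the length of the longest such subsequence ending at index i:
i:      1  2  3  4  5  6  7  8  9 10 11 12 13
a[i]:  14 17  4 20 23  6  8 10 26  7 10 12 14
dp:     1  2  1  3  4  2  3  4  5  3  4  5  6
Maximum dp value is 6.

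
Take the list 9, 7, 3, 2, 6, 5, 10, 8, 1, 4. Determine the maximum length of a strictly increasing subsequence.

3

Track the smallest tail for each achievable length (strict):
9 → extends → [9]
7 → replaces 9 → [7]
3 → replaces 7 → [3]
2 → replaces 3 → [2]
6 → extends → [2, 6]
5 → replaces 6 → [2, 5]
10 → extends → [2, 5, 10]
8 → replaces 10 → [2, 5, 8]
1 → replaces 2 → [1, 5, 8]
4 → replaces 5 → [1, 4, 8]
Three tails, so the longest strictly increasing subsequence has length 3 (e.g. 3, 6, 10).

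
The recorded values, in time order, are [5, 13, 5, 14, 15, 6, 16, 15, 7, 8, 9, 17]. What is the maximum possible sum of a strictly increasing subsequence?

80

Let S[i] be the best sum of a strictly increasing subsequence ending at i:
i:      1  2  3  4  5  6  7  8  9 10 11 12
a[i]:   5 13  5 14 15  6 16 15  7  8  9 17
S:      5 18  5 32 47 11 63 47 18 26 35 80
Maximum is 80 (e.g. 5 + 13 + 14 + 15 + 16 + 17).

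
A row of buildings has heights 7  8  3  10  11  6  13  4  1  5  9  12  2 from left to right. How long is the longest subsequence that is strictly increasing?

5

Let dp[i] be the length of the longest such subsequence ending at index i:
i:      1  2  3  4  5  6  7  8  9 10 11 12 13
a[i]:   7  8  3 10 11  6 13  4  1  5  9 12  2
dp:     1  2  1  3  4  2  5  2  1  3  4  5  2
Maximum dp value is 5.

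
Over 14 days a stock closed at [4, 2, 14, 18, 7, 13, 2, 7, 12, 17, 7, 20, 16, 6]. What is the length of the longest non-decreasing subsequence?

6

Track the smallest tail for each achievable length (allowing ties):
4 → extends → [4]
2 → replaces 4 → [2]
14 → extends → [2, 14]
18 → extends → [2, 14, 18]
7 → replaces 14 → [2, 7, 18]
13 → replaces 18 → [2, 7, 13]
2 → replaces 7 → [2, 2, 13]
7 → replaces 13 → [2, 2, 7]
12 → extends → [2, 2, 7, 12]
17 → extends → [2, 2, 7, 12, 17]
7 → replaces 12 → [2, 2, 7, 7, 17]
20 → extends → [2, 2, 7, 7, 17, 20]
16 → replaces 17 → [2, 2, 7, 7, 16, 20]
6 → replaces 7 → [2, 2, 6, 7, 16, 20]
Six tails, so the longest non-decreasing subsequence has length 6 (e.g. 4, 7, 7, 12, 17, 20).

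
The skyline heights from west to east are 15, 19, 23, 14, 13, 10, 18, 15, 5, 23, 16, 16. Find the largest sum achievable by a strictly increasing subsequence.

Let S[i] be the best sum of a strictly increasing subsequence ending at i:
i:      1  2  3  4  5  6  7  8  9 10 11 12
a[i]:  15 19 23 14 13 10 18 15  5 23 16 16
S:     15 34 57 14 13 10 33 29  5 57 45 45
Maximum is 57 (e.g. 15 + 19 + 23).

57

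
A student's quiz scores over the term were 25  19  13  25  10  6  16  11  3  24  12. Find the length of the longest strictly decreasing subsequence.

Negate each value so 'decreasing' becomes 'increasing', then run patience tails on the negated sequence:
-25 → extends → [-25]
-19 → extends → [-25, -19]
-13 → extends → [-25, -19, -13]
-25 → already a tail → [-25, -19, -13]
-10 → extends → [-25, -19, -13, -10]
-6 → extends → [-25, -19, -13, -10, -6]
-16 → replaces -13 → [-25, -19, -16, -10, -6]
-11 → replaces -10 → [-25, -19, -16, -11, -6]
-3 → extends → [-25, -19, -16, -11, -6, -3]
-24 → replaces -19 → [-25, -24, -16, -11, -6, -3]
-12 → replaces -11 → [-25, -24, -16, -12, -6, -3]
Six tails, so the longest strictly decreasing subsequence of the original has length 6.

6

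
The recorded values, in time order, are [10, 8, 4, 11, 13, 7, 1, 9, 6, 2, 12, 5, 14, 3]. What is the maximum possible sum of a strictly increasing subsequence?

48

Let S[i] be the best sum of a strictly increasing subsequence ending at i:
i:      1  2  3  4  5  6  7  8  9 10 11 12 13 14
a[i]:  10  8  4 11 13  7  1  9  6  2 12  5 14  3
S:     10  8  4 21 34 11  1 20 10  3 33  9 48  6
Maximum is 48 (e.g. 10 + 11 + 13 + 14).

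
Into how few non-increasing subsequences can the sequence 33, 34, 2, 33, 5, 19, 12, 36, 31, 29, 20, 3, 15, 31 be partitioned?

The minimum number of non-increasing subsequences covering a sequence equals the length of its longest strictly increasing subsequence.
LIS length is 5 (e.g. 2, 5, 19, 29, 31), so 5 piles are needed.

5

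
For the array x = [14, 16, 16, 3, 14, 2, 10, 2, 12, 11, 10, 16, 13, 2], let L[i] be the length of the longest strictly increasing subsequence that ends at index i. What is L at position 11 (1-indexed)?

2

dp[i] = 1 + max{dp[j] : j<i, x[j]<x[i]} (or 1 if no such j):
i:      1  2  3  4  5  6  7  8  9 10 11 12 13 14
x[i]:  14 16 16  3 14  2 10  2 12 11 10 16 13  2
dp:     1  2  2  1  2  1  2  1  3  3  2  4  4  1
At index 11 the value is 2.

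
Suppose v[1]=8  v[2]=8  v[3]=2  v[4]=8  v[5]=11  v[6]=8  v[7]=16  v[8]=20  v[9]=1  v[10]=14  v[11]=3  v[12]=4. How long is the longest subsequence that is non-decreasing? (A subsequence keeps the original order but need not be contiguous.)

Let dp[i] be the length of the longest such subsequence ending at index i:
i:      1  2  3  4  5  6  7  8  9 10 11 12
v[i]:   8  8  2  8 11  8 16 20  1 14  3  4
dp:     1  2  1  3  4  4  5  6  1  5  2  3
Maximum dp value is 6.

6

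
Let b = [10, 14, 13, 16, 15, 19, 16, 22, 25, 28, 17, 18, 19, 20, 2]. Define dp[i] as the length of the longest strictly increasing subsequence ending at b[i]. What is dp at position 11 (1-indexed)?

5

dp[i] = 1 + max{dp[j] : j<i, b[j]<b[i]} (or 1 if no such j):
i:      1  2  3  4  5  6  7  8  9 10 11 12 13 14 15
b[i]:  10 14 13 16 15 19 16 22 25 28 17 18 19 20  2
dp:     1  2  2  3  3  4  4  5  6  7  5  6  7  8  1
At index 11 the value is 5.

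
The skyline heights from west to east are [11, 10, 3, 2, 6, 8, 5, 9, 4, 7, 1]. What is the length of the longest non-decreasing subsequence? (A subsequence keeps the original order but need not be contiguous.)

Let dp[i] be the length of the longest such subsequence ending at index i:
i:      1  2  3  4  5  6  7  8  9 10 11
a[i]:  11 10  3  2  6  8  5  9  4  7  1
dp:     1  1  1  1  2  3  2  4  2  3  1
Maximum dp value is 4.

4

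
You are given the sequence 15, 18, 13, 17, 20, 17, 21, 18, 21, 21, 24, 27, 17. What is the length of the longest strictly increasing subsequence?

6

Let dp[i] be the length of the longest such subsequence ending at index i:
i:      1  2  3  4  5  6  7  8  9 10 11 12 13
a[i]:  15 18 13 17 20 17 21 18 21 21 24 27 17
dp:     1  2  1  2  3  2  4  3  4  4  5  6  2
Maximum dp value is 6.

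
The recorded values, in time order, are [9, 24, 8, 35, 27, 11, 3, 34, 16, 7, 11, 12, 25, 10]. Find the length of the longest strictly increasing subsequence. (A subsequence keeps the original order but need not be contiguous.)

Let dp[i] be the length of the longest such subsequence ending at index i:
i:      1  2  3  4  5  6  7  8  9 10 11 12 13 14
a[i]:   9 24  8 35 27 11  3 34 16  7 11 12 25 10
dp:     1  2  1  3  3  2  1  4  3  2  3  4  5  3
Maximum dp value is 5.

5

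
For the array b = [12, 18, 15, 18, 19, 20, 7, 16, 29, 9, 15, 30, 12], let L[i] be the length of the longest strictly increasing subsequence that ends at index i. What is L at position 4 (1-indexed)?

3

dp[i] = 1 + max{dp[j] : j<i, b[j]<b[i]} (or 1 if no such j):
i:      1  2  3  4  5  6  7  8  9 10 11 12 13
b[i]:  12 18 15 18 19 20  7 16 29  9 15 30 12
dp:     1  2  2  3  4  5  1  3  6  2  3  7  3
At index 4 the value is 3.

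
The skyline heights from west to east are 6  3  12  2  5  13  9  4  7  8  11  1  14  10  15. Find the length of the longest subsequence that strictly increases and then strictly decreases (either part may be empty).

inc[i] = longest strictly increasing subsequence ending at i; dec[i] = longest strictly decreasing subsequence starting at i:
i:      1  2  3  4  5  6  7  8  9 10 11 12 13 14 15
a[i]:   6  3 12  2  5 13  9  4  7  8 11  1 14 10 15
inc:    1  1  2  1  2  3  3  2  3  4  5  1  6  5  7
dec:    4  3  4  2  3  4  3  2  2  2  2  1  2  1  1
Best peak at i=13 (value 14): inc=6, dec=2, length 6+2−1 = 7.

7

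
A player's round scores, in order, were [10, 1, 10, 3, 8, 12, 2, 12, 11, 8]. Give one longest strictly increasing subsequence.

1, 3, 8, 12

Patience tails give the LIS length; then backtrack through the dp parents:
10 → extends → [10]
1 → replaces 10 → [1]
10 → extends → [1, 10]
3 → replaces 10 → [1, 3]
8 → extends → [1, 3, 8]
12 → extends → [1, 3, 8, 12]
2 → replaces 3 → [1, 2, 8, 12]
12 → already a tail → [1, 2, 8, 12]
11 → replaces 12 → [1, 2, 8, 11]
8 → already a tail → [1, 2, 8, 11]
Length 4; one witness is 1, 3, 8, 12.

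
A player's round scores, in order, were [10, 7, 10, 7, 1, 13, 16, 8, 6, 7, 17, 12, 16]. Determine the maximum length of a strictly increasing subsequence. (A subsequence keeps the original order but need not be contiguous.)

5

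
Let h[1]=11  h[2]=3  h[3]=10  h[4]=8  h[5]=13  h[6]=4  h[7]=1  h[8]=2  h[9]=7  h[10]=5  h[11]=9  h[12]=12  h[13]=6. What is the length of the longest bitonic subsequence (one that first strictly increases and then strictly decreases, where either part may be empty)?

inc[i] = longest strictly increasing subsequence ending at i; dec[i] = longest strictly decreasing subsequence starting at i:
i:      1  2  3  4  5  6  7  8  9 10 11 12 13
h[i]:  11  3 10  8 13  4  1  2  7  5  9 12  6
inc:    1  1  2  2  3  2  1  2  3  3  4  5  4
dec:    5  2  4  3  3  2  1  1  2  1  2  2  1
Best peak at i=12 (value 12): inc=5, dec=2, length 5+2−1 = 6.

6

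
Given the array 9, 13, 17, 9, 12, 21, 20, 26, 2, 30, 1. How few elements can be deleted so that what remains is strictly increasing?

Fewest deletions = n − (longest strictly increasing subsequence).
Patience tails:
9 → extends → [9]
13 → extends → [9, 13]
17 → extends → [9, 13, 17]
9 → already a tail → [9, 13, 17]
12 → replaces 13 → [9, 12, 17]
21 → extends → [9, 12, 17, 21]
20 → replaces 21 → [9, 12, 17, 20]
26 → extends → [9, 12, 17, 20, 26]
2 → replaces 9 → [2, 12, 17, 20, 26]
30 → extends → [2, 12, 17, 20, 26, 30]
1 → replaces 2 → [1, 12, 17, 20, 26, 30]
Longest strictly increasing subsequence has length 6, so deletions = 11 − 6 = 5.

5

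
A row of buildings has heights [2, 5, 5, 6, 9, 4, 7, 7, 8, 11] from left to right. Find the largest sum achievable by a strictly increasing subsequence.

Let S[i] be the best sum of a strictly increasing subsequence ending at i:
i:      1  2  3  4  5  6  7  8  9 10
a[i]:   2  5  5  6  9  4  7  7  8 11
S:      2  7  7 13 22  6 20 20 28 39
Maximum is 39 (e.g. 2 + 5 + 6 + 7 + 8 + 11).

39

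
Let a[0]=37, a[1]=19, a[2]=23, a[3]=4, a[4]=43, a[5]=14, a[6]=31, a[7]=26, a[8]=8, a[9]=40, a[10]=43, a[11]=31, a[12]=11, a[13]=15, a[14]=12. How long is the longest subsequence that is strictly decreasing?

Negate each value so 'decreasing' becomes 'increasing', then run patience tails on the negated sequence:
-37 → extends → [-37]
-19 → extends → [-37, -19]
-23 → replaces -19 → [-37, -23]
-4 → extends → [-37, -23, -4]
-43 → replaces -37 → [-43, -23, -4]
-14 → replaces -4 → [-43, -23, -14]
-31 → replaces -23 → [-43, -31, -14]
-26 → replaces -14 → [-43, -31, -26]
-8 → extends → [-43, -31, -26, -8]
-40 → replaces -31 → [-43, -40, -26, -8]
-43 → already a tail → [-43, -40, -26, -8]
-31 → replaces -26 → [-43, -40, -31, -8]
-11 → replaces -8 → [-43, -40, -31, -11]
-15 → replaces -11 → [-43, -40, -31, -15]
-12 → extends → [-43, -40, -31, -15, -12]
Five tails, so the longest strictly decreasing subsequence of the original has length 5.

5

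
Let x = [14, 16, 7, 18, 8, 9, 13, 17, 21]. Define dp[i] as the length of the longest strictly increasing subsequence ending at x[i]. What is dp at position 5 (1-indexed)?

2

dp[i] = 1 + max{dp[j] : j<i, x[j]<x[i]} (or 1 if no such j):
i:      1  2  3  4  5  6  7  8  9
x[i]:  14 16  7 18  8  9 13 17 21
dp:     1  2  1  3  2  3  4  5  6
At index 5 the value is 2.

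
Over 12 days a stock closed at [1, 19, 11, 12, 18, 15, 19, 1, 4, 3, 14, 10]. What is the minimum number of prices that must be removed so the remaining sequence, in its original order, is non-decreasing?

7

Fewest deletions = n − (longest non-decreasing subsequence).
i:      1  2  3  4  5  6  7  8  9 10 11 12
a[i]:   1 19 11 12 18 15 19  1  4  3 14 10
dp:     1  2  2  3  4  4  5  2  3  3  4  4
max dp = 5, so deletions = 12 − 5 = 7.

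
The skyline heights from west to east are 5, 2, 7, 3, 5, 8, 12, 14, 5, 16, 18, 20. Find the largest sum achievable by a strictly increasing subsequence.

100

Let S[i] be the best sum of a strictly increasing subsequence ending at i:
i:       1   2   3   4   5   6   7   8   9  10  11  12
a[i]:    5   2   7   3   5   8  12  14   5  16  18  20
S:       5   2  12   5  10  20  32  46  10  62  80 100
Maximum is 100 (e.g. 5 + 7 + 8 + 12 + 14 + 16 + 18 + 20).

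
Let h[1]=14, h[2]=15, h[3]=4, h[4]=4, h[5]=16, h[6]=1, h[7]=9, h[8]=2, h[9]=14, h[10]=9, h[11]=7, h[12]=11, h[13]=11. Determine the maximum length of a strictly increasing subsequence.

Let dp[i] be the length of the longest such subsequence ending at index i:
i:      1  2  3  4  5  6  7  8  9 10 11 12 13
h[i]:  14 15  4  4 16  1  9  2 14  9  7 11 11
dp:     1  2  1  1  3  1  2  2  3  3  3  4  4
Maximum dp value is 4.

4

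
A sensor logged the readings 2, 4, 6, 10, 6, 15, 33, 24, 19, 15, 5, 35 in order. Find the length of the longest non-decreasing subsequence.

Let dp[i] be the length of the longest such subsequence ending at index i:
i:      1  2  3  4  5  6  7  8  9 10 11 12
a[i]:   2  4  6 10  6 15 33 24 19 15  5 35
dp:     1  2  3  4  4  5  6  6  6  6  3  7
Maximum dp value is 7.

7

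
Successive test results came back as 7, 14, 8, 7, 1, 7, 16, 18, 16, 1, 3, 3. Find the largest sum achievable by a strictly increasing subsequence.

55

Let S[i] be the best sum of a strictly increasing subsequence ending at i:
i:      1  2  3  4  5  6  7  8  9 10 11 12
a[i]:   7 14  8  7  1  7 16 18 16  1  3  3
S:      7 21 15  7  1  8 37 55 37  1  4  4
Maximum is 55 (e.g. 7 + 14 + 16 + 18).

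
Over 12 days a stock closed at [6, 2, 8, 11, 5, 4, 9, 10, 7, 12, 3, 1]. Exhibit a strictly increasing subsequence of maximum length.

Patience tails give the LIS length; then backtrack through the dp parents:
6 → extends → [6]
2 → replaces 6 → [2]
8 → extends → [2, 8]
11 → extends → [2, 8, 11]
5 → replaces 8 → [2, 5, 11]
4 → replaces 5 → [2, 4, 11]
9 → replaces 11 → [2, 4, 9]
10 → extends → [2, 4, 9, 10]
7 → replaces 9 → [2, 4, 7, 10]
12 → extends → [2, 4, 7, 10, 12]
3 → replaces 4 → [2, 3, 7, 10, 12]
1 → replaces 2 → [1, 3, 7, 10, 12]
Length 5; one witness is 6, 8, 9, 10, 12.

6, 8, 9, 10, 12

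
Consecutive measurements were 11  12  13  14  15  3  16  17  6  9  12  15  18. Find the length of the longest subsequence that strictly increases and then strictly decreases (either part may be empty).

inc[i] = longest strictly increasing subsequence ending at i; dec[i] = longest strictly decreasing subsequence starting at i:
i:      1  2  3  4  5  6  7  8  9 10 11 12 13
a[i]:  11 12 13 14 15  3 16 17  6  9 12 15 18
inc:    1  2  3  4  5  1  6  7  2  3  4  5  8
dec:    2  2  2  2  2  1  2  2  1  1  1  1  1
Best peak at i=8 (value 17): inc=7, dec=2, length 7+2−1 = 8.

8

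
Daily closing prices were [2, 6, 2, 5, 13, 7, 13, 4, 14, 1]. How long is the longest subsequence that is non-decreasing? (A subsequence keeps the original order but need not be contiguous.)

6

Track the smallest tail for each achievable length (allowing ties):
2 → extends → [2]
6 → extends → [2, 6]
2 → replaces 6 → [2, 2]
5 → extends → [2, 2, 5]
13 → extends → [2, 2, 5, 13]
7 → replaces 13 → [2, 2, 5, 7]
13 → extends → [2, 2, 5, 7, 13]
4 → replaces 5 → [2, 2, 4, 7, 13]
14 → extends → [2, 2, 4, 7, 13, 14]
1 → replaces 2 → [1, 2, 4, 7, 13, 14]
Six tails, so the longest non-decreasing subsequence has length 6 (e.g. 2, 2, 5, 13, 13, 14).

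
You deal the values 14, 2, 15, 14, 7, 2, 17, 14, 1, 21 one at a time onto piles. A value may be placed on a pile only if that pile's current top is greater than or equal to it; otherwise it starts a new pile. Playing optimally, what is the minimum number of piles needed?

4

The minimum number of non-increasing subsequences covering a sequence equals the length of its longest strictly increasing subsequence.
LIS length is 4 (e.g. 14, 15, 17, 21), so 4 piles are needed.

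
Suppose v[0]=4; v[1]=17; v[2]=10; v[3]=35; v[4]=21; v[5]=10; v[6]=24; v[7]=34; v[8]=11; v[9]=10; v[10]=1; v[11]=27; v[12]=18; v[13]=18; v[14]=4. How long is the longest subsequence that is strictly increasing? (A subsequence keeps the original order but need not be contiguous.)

5

Let dp[i] be the length of the longest such subsequence ending at index i:
i:      0  1  2  3  4  5  6  7  8  9 10 11 12 13 14
v[i]:   4 17 10 35 21 10 24 34 11 10  1 27 18 18  4
dp:     1  2  2  3  3  2  4  5  3  2  1  5  4  4  2
Maximum dp value is 5.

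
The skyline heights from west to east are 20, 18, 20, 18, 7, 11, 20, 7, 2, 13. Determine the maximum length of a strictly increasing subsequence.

Track the smallest tail for each achievable length (strict):
20 → extends → [20]
18 → replaces 20 → [18]
20 → extends → [18, 20]
18 → already a tail → [18, 20]
7 → replaces 18 → [7, 20]
11 → replaces 20 → [7, 11]
20 → extends → [7, 11, 20]
7 → already a tail → [7, 11, 20]
2 → replaces 7 → [2, 11, 20]
13 → replaces 20 → [2, 11, 13]
Three tails, so the longest strictly increasing subsequence has length 3 (e.g. 7, 11, 20).

3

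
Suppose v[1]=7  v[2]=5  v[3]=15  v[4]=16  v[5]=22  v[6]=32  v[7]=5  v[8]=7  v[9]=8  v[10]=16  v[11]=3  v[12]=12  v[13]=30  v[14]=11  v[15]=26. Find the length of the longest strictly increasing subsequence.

5

Track the smallest tail for each achievable length (strict):
7 → extends → [7]
5 → replaces 7 → [5]
15 → extends → [5, 15]
16 → extends → [5, 15, 16]
22 → extends → [5, 15, 16, 22]
32 → extends → [5, 15, 16, 22, 32]
5 → already a tail → [5, 15, 16, 22, 32]
7 → replaces 15 → [5, 7, 16, 22, 32]
8 → replaces 16 → [5, 7, 8, 22, 32]
16 → replaces 22 → [5, 7, 8, 16, 32]
3 → replaces 5 → [3, 7, 8, 16, 32]
12 → replaces 16 → [3, 7, 8, 12, 32]
30 → replaces 32 → [3, 7, 8, 12, 30]
11 → replaces 12 → [3, 7, 8, 11, 30]
26 → replaces 30 → [3, 7, 8, 11, 26]
Five tails, so the longest strictly increasing subsequence has length 5 (e.g. 7, 15, 16, 22, 32).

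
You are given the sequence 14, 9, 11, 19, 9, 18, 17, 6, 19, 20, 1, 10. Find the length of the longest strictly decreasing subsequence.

5

Let dp[i] be the longest strictly decreasing subsequence ending at i:
i:      1  2  3  4  5  6  7  8  9 10 11 12
a[i]:  14  9 11 19  9 18 17  6 19 20  1 10
dp:     1  2  2  1  3  2  3  4  1  1  5  4
Maximum is 5.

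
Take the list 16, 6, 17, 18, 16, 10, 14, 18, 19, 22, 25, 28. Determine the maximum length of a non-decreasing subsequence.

8

Track the smallest tail for each achievable length (allowing ties):
16 → extends → [16]
6 → replaces 16 → [6]
17 → extends → [6, 17]
18 → extends → [6, 17, 18]
16 → replaces 17 → [6, 16, 18]
10 → replaces 16 → [6, 10, 18]
14 → replaces 18 → [6, 10, 14]
18 → extends → [6, 10, 14, 18]
19 → extends → [6, 10, 14, 18, 19]
22 → extends → [6, 10, 14, 18, 19, 22]
25 → extends → [6, 10, 14, 18, 19, 22, 25]
28 → extends → [6, 10, 14, 18, 19, 22, 25, 28]
Eight tails, so the longest non-decreasing subsequence has length 8 (e.g. 16, 17, 18, 18, 19, 22, 25, 28).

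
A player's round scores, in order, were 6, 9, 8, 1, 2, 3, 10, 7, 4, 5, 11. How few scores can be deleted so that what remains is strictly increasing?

Fewest deletions = n − (longest strictly increasing subsequence).
Patience tails:
6 → extends → [6]
9 → extends → [6, 9]
8 → replaces 9 → [6, 8]
1 → replaces 6 → [1, 8]
2 → replaces 8 → [1, 2]
3 → extends → [1, 2, 3]
10 → extends → [1, 2, 3, 10]
7 → replaces 10 → [1, 2, 3, 7]
4 → replaces 7 → [1, 2, 3, 4]
5 → extends → [1, 2, 3, 4, 5]
11 → extends → [1, 2, 3, 4, 5, 11]
Longest strictly increasing subsequence has length 6, so deletions = 11 − 6 = 5.

5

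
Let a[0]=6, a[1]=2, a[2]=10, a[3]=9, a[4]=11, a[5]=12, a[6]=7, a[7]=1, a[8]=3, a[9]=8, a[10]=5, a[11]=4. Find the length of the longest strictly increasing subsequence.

4

Track the smallest tail for each achievable length (strict):
6 → extends → [6]
2 → replaces 6 → [2]
10 → extends → [2, 10]
9 → replaces 10 → [2, 9]
11 → extends → [2, 9, 11]
12 → extends → [2, 9, 11, 12]
7 → replaces 9 → [2, 7, 11, 12]
1 → replaces 2 → [1, 7, 11, 12]
3 → replaces 7 → [1, 3, 11, 12]
8 → replaces 11 → [1, 3, 8, 12]
5 → replaces 8 → [1, 3, 5, 12]
4 → replaces 5 → [1, 3, 4, 12]
Four tails, so the longest strictly increasing subsequence has length 4 (e.g. 6, 10, 11, 12).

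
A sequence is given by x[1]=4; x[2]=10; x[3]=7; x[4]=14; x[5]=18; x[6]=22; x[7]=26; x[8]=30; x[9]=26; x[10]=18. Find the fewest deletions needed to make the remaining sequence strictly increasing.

3

Fewest deletions = n − (longest strictly increasing subsequence).
Patience tails:
4 → extends → [4]
10 → extends → [4, 10]
7 → replaces 10 → [4, 7]
14 → extends → [4, 7, 14]
18 → extends → [4, 7, 14, 18]
22 → extends → [4, 7, 14, 18, 22]
26 → extends → [4, 7, 14, 18, 22, 26]
30 → extends → [4, 7, 14, 18, 22, 26, 30]
26 → already a tail → [4, 7, 14, 18, 22, 26, 30]
18 → already a tail → [4, 7, 14, 18, 22, 26, 30]
Longest strictly increasing subsequence has length 7, so deletions = 10 − 7 = 3.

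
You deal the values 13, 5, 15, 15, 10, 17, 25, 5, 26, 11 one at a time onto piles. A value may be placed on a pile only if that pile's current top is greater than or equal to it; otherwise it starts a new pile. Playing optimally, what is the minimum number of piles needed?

Place each on the leftmost legal pile:
13 → new pile 1 (tops now [13])
5 → pile 1 (tops now [5])
15 → new pile 2 (tops now [5, 15])
15 → pile 2 (tops now [5, 15])
10 → pile 2 (tops now [5, 10])
17 → new pile 3 (tops now [5, 10, 17])
25 → new pile 4 (tops now [5, 10, 17, 25])
5 → pile 1 (tops now [5, 10, 17, 25])
26 → new pile 5 (tops now [5, 10, 17, 25, 26])
11 → pile 3 (tops now [5, 10, 11, 25, 26])
Five piles.

5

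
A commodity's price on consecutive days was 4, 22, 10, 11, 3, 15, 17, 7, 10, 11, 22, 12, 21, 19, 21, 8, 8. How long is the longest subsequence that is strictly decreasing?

Negate each value so 'decreasing' becomes 'increasing', then run patience tails on the negated sequence:
-4 → extends → [-4]
-22 → replaces -4 → [-22]
-10 → extends → [-22, -10]
-11 → replaces -10 → [-22, -11]
-3 → extends → [-22, -11, -3]
-15 → replaces -11 → [-22, -15, -3]
-17 → replaces -15 → [-22, -17, -3]
-7 → replaces -3 → [-22, -17, -7]
-10 → replaces -7 → [-22, -17, -10]
-11 → replaces -10 → [-22, -17, -11]
-22 → already a tail → [-22, -17, -11]
-12 → replaces -11 → [-22, -17, -12]
-21 → replaces -17 → [-22, -21, -12]
-19 → replaces -12 → [-22, -21, -19]
-21 → already a tail → [-22, -21, -19]
-8 → extends → [-22, -21, -19, -8]
-8 → already a tail → [-22, -21, -19, -8]
Four tails, so the longest strictly decreasing subsequence of the original has length 4.

4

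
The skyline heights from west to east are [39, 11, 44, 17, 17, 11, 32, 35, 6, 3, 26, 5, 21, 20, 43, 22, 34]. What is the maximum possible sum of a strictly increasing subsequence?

138

Let S[i] be the best sum of a strictly increasing subsequence ending at i:
i:       1   2   3   4   5   6   7   8   9  10  11  12  13  14  15  16  17
a[i]:   39  11  44  17  17  11  32  35   6   3  26   5  21  20  43  22  34
S:      39  11  83  28  28  11  60  95   6   3  54   8  49  48 138  71 105
Maximum is 138 (e.g. 11 + 17 + 32 + 35 + 43).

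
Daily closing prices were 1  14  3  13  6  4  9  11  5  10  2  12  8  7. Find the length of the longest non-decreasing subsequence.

Track the smallest tail for each achievable length (allowing ties):
1 → extends → [1]
14 → extends → [1, 14]
3 → replaces 14 → [1, 3]
13 → extends → [1, 3, 13]
6 → replaces 13 → [1, 3, 6]
4 → replaces 6 → [1, 3, 4]
9 → extends → [1, 3, 4, 9]
11 → extends → [1, 3, 4, 9, 11]
5 → replaces 9 → [1, 3, 4, 5, 11]
10 → replaces 11 → [1, 3, 4, 5, 10]
2 → replaces 3 → [1, 2, 4, 5, 10]
12 → extends → [1, 2, 4, 5, 10, 12]
8 → replaces 10 → [1, 2, 4, 5, 8, 12]
7 → replaces 8 → [1, 2, 4, 5, 7, 12]
Six tails, so the longest non-decreasing subsequence has length 6 (e.g. 1, 3, 6, 9, 11, 12).

6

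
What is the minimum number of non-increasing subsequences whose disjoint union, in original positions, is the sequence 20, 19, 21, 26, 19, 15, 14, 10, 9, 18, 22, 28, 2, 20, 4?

4

The minimum number of non-increasing subsequences covering a sequence equals the length of its longest strictly increasing subsequence.
LIS length is 4 (e.g. 20, 21, 26, 28), so 4 piles are needed.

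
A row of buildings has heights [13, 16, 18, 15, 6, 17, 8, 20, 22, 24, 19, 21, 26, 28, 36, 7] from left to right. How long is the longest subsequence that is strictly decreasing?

4

Negate each value so 'decreasing' becomes 'increasing', then run patience tails on the negated sequence:
-13 → extends → [-13]
-16 → replaces -13 → [-16]
-18 → replaces -16 → [-18]
-15 → extends → [-18, -15]
-6 → extends → [-18, -15, -6]
-17 → replaces -15 → [-18, -17, -6]
-8 → replaces -6 → [-18, -17, -8]
-20 → replaces -18 → [-20, -17, -8]
-22 → replaces -20 → [-22, -17, -8]
-24 → replaces -22 → [-24, -17, -8]
-19 → replaces -17 → [-24, -19, -8]
-21 → replaces -19 → [-24, -21, -8]
-26 → replaces -24 → [-26, -21, -8]
-28 → replaces -26 → [-28, -21, -8]
-36 → replaces -28 → [-36, -21, -8]
-7 → extends → [-36, -21, -8, -7]
Four tails, so the longest strictly decreasing subsequence of the original has length 4.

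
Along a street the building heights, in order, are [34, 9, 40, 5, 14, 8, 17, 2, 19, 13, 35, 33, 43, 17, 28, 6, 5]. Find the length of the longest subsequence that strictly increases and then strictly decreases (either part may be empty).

9

inc[i] = longest strictly increasing subsequence ending at i; dec[i] = longest strictly decreasing subsequence starting at i:
i:      1  2  3  4  5  6  7  8  9 10 11 12 13 14 15 16 17
a[i]:  34  9 40  5 14  8 17  2 19 13 35 33 43 17 28  6  5
inc:    1  1  2  1  2  2  3  1  4  3  5  5  6  4  5  2  2
dec:    5  4  6  2  4  3  4  1  4  3  5  4  4  3  3  2  1
Best peak at i=11 (value 35): inc=5, dec=5, length 5+5−1 = 9.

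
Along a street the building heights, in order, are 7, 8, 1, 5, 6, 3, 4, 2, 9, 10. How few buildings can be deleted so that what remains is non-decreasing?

Fewest deletions = n − (longest non-decreasing subsequence).
Patience tails:
7 → extends → [7]
8 → extends → [7, 8]
1 → replaces 7 → [1, 8]
5 → replaces 8 → [1, 5]
6 → extends → [1, 5, 6]
3 → replaces 5 → [1, 3, 6]
4 → replaces 6 → [1, 3, 4]
2 → replaces 3 → [1, 2, 4]
9 → extends → [1, 2, 4, 9]
10 → extends → [1, 2, 4, 9, 10]
Longest non-decreasing subsequence has length 5, so deletions = 10 − 5 = 5.

5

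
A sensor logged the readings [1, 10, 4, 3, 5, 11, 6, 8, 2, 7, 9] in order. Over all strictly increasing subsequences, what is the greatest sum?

Let S[i] be the best sum of a strictly increasing subsequence ending at i:
i:      1  2  3  4  5  6  7  8  9 10 11
a[i]:   1 10  4  3  5 11  6  8  2  7  9
S:      1 11  5  4 10 22 16 24  3 23 33
Maximum is 33 (e.g. 1 + 4 + 5 + 6 + 8 + 9).

33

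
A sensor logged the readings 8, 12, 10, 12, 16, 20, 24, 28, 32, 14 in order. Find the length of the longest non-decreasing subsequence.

Track the smallest tail for each achievable length (allowing ties):
8 → extends → [8]
12 → extends → [8, 12]
10 → replaces 12 → [8, 10]
12 → extends → [8, 10, 12]
16 → extends → [8, 10, 12, 16]
20 → extends → [8, 10, 12, 16, 20]
24 → extends → [8, 10, 12, 16, 20, 24]
28 → extends → [8, 10, 12, 16, 20, 24, 28]
32 → extends → [8, 10, 12, 16, 20, 24, 28, 32]
14 → replaces 16 → [8, 10, 12, 14, 20, 24, 28, 32]
Eight tails, so the longest non-decreasing subsequence has length 8 (e.g. 8, 12, 12, 16, 20, 24, 28, 32).

8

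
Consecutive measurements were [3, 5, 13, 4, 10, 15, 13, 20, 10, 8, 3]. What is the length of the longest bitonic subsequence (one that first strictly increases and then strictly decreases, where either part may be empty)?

8

inc[i] = longest strictly increasing subsequence ending at i; dec[i] = longest strictly decreasing subsequence starting at i:
i:      1  2  3  4  5  6  7  8  9 10 11
a[i]:   3  5 13  4 10 15 13 20 10  8  3
inc:    1  2  3  2  3  4  4  5  3  3  1
dec:    1  3  4  2  3  5  4  4  3  2  1
Best peak at i=6 (value 15): inc=4, dec=5, length 4+5−1 = 8.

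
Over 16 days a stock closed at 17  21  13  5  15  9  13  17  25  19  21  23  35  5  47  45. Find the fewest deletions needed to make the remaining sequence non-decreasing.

Fewest deletions = n − (longest non-decreasing subsequence).
Patience tails:
17 → extends → [17]
21 → extends → [17, 21]
13 → replaces 17 → [13, 21]
5 → replaces 13 → [5, 21]
15 → replaces 21 → [5, 15]
9 → replaces 15 → [5, 9]
13 → extends → [5, 9, 13]
17 → extends → [5, 9, 13, 17]
25 → extends → [5, 9, 13, 17, 25]
19 → replaces 25 → [5, 9, 13, 17, 19]
21 → extends → [5, 9, 13, 17, 19, 21]
23 → extends → [5, 9, 13, 17, 19, 21, 23]
35 → extends → [5, 9, 13, 17, 19, 21, 23, 35]
5 → replaces 9 → [5, 5, 13, 17, 19, 21, 23, 35]
47 → extends → [5, 5, 13, 17, 19, 21, 23, 35, 47]
45 → replaces 47 → [5, 5, 13, 17, 19, 21, 23, 35, 45]
Longest non-decreasing subsequence has length 9, so deletions = 16 − 9 = 7.

7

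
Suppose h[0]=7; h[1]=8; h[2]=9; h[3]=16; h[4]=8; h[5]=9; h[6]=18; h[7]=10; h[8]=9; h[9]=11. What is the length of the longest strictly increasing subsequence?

5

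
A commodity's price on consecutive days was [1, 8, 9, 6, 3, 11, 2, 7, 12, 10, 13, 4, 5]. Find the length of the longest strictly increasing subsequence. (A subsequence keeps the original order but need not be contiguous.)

Let dp[i] be the length of the longest such subsequence ending at index i:
i:      1  2  3  4  5  6  7  8  9 10 11 12 13
a[i]:   1  8  9  6  3 11  2  7 12 10 13  4  5
dp:     1  2  3  2  2  4  2  3  5  4  6  3  4
Maximum dp value is 6.

6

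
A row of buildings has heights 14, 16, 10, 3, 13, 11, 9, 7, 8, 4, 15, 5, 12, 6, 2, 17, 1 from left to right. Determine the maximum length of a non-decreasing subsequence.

5

Track the smallest tail for each achievable length (allowing ties):
14 → extends → [14]
16 → extends → [14, 16]
10 → replaces 14 → [10, 16]
3 → replaces 10 → [3, 16]
13 → replaces 16 → [3, 13]
11 → replaces 13 → [3, 11]
9 → replaces 11 → [3, 9]
7 → replaces 9 → [3, 7]
8 → extends → [3, 7, 8]
4 → replaces 7 → [3, 4, 8]
15 → extends → [3, 4, 8, 15]
5 → replaces 8 → [3, 4, 5, 15]
12 → replaces 15 → [3, 4, 5, 12]
6 → replaces 12 → [3, 4, 5, 6]
2 → replaces 3 → [2, 4, 5, 6]
17 → extends → [2, 4, 5, 6, 17]
1 → replaces 2 → [1, 4, 5, 6, 17]
Five tails, so the longest non-decreasing subsequence has length 5 (e.g. 3, 7, 8, 15, 17).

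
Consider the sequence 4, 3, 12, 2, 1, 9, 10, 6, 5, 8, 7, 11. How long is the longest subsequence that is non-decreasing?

4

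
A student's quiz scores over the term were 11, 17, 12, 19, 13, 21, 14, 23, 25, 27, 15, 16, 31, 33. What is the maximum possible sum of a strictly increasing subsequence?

207

Let S[i] be the best sum of a strictly increasing subsequence ending at i:
i:       1   2   3   4   5   6   7   8   9  10  11  12  13  14
a[i]:   11  17  12  19  13  21  14  23  25  27  15  16  31  33
S:      11  28  23  47  36  68  50  91 116 143  65  81 174 207
Maximum is 207 (e.g. 11 + 17 + 19 + 21 + 23 + 25 + 27 + 31 + 33).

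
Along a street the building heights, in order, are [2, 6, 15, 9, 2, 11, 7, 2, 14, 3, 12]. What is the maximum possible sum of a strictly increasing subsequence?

Let S[i] be the best sum of a strictly increasing subsequence ending at i:
i:      1  2  3  4  5  6  7  8  9 10 11
a[i]:   2  6 15  9  2 11  7  2 14  3 12
S:      2  8 23 17  2 28 15  2 42  5 40
Maximum is 42 (e.g. 2 + 6 + 9 + 11 + 14).

42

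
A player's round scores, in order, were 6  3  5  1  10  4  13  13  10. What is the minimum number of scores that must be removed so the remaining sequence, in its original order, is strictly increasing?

5

Fewest deletions = n − (longest strictly increasing subsequence).
i:      1  2  3  4  5  6  7  8  9
a[i]:   6  3  5  1 10  4 13 13 10
dp:     1  1  2  1  3  2  4  4  3
max dp = 4, so deletions = 9 − 4 = 5.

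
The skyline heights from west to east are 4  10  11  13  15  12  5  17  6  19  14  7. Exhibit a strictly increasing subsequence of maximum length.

4, 10, 11, 13, 15, 17, 19

Patience tails give the LIS length; then backtrack through the dp parents:
4 → extends → [4]
10 → extends → [4, 10]
11 → extends → [4, 10, 11]
13 → extends → [4, 10, 11, 13]
15 → extends → [4, 10, 11, 13, 15]
12 → replaces 13 → [4, 10, 11, 12, 15]
5 → replaces 10 → [4, 5, 11, 12, 15]
17 → extends → [4, 5, 11, 12, 15, 17]
6 → replaces 11 → [4, 5, 6, 12, 15, 17]
19 → extends → [4, 5, 6, 12, 15, 17, 19]
14 → replaces 15 → [4, 5, 6, 12, 14, 17, 19]
7 → replaces 12 → [4, 5, 6, 7, 14, 17, 19]
Length 7; one witness is 4, 10, 11, 13, 15, 17, 19.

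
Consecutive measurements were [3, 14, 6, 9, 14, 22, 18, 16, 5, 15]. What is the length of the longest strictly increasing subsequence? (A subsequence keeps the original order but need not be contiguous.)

5

Track the smallest tail for each achievable length (strict):
3 → extends → [3]
14 → extends → [3, 14]
6 → replaces 14 → [3, 6]
9 → extends → [3, 6, 9]
14 → extends → [3, 6, 9, 14]
22 → extends → [3, 6, 9, 14, 22]
18 → replaces 22 → [3, 6, 9, 14, 18]
16 → replaces 18 → [3, 6, 9, 14, 16]
5 → replaces 6 → [3, 5, 9, 14, 16]
15 → replaces 16 → [3, 5, 9, 14, 15]
Five tails, so the longest strictly increasing subsequence has length 5 (e.g. 3, 6, 9, 14, 22).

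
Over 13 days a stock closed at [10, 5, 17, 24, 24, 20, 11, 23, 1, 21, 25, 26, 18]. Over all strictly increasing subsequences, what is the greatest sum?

121

Let S[i] be the best sum of a strictly increasing subsequence ending at i:
i:       1   2   3   4   5   6   7   8   9  10  11  12  13
a[i]:   10   5  17  24  24  20  11  23   1  21  25  26  18
S:      10   5  27  51  51  47  21  70   1  68  95 121  45
Maximum is 121 (e.g. 10 + 17 + 20 + 23 + 25 + 26).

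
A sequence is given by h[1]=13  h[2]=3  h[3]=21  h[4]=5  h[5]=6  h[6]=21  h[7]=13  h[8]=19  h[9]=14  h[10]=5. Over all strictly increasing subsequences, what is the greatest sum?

46

Let S[i] be the best sum of a strictly increasing subsequence ending at i:
i:      1  2  3  4  5  6  7  8  9 10
h[i]:  13  3 21  5  6 21 13 19 14  5
S:     13  3 34  8 14 35 27 46 41  8
Maximum is 46 (e.g. 3 + 5 + 6 + 13 + 19).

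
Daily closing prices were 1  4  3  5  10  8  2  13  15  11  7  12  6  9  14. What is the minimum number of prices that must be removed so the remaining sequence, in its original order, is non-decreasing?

8

Fewest deletions = n − (longest non-decreasing subsequence).
i:      1  2  3  4  5  6  7  8  9 10 11 12 13 14 15
a[i]:   1  4  3  5 10  8  2 13 15 11  7 12  6  9 14
dp:     1  2  2  3  4  4  2  5  6  5  4  6  4  5  7
max dp = 7, so deletions = 15 − 7 = 8.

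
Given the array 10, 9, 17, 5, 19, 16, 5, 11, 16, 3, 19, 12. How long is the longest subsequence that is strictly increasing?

4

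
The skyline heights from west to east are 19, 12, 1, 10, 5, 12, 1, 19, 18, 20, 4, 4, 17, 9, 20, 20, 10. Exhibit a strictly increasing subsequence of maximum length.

Patience tails give the LIS length; then backtrack through the dp parents:
19 → extends → [19]
12 → replaces 19 → [12]
1 → replaces 12 → [1]
10 → extends → [1, 10]
5 → replaces 10 → [1, 5]
12 → extends → [1, 5, 12]
1 → already a tail → [1, 5, 12]
19 → extends → [1, 5, 12, 19]
18 → replaces 19 → [1, 5, 12, 18]
20 → extends → [1, 5, 12, 18, 20]
4 → replaces 5 → [1, 4, 12, 18, 20]
4 → already a tail → [1, 4, 12, 18, 20]
17 → replaces 18 → [1, 4, 12, 17, 20]
9 → replaces 12 → [1, 4, 9, 17, 20]
20 → already a tail → [1, 4, 9, 17, 20]
20 → already a tail → [1, 4, 9, 17, 20]
10 → replaces 17 → [1, 4, 9, 10, 20]
Length 5; one witness is 1, 10, 12, 19, 20.

1, 10, 12, 19, 20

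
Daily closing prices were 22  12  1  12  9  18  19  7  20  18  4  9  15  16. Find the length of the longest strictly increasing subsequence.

5

Let dp[i] be the length of the longest such subsequence ending at index i:
i:      1  2  3  4  5  6  7  8  9 10 11 12 13 14
a[i]:  22 12  1 12  9 18 19  7 20 18  4  9 15 16
dp:     1  1  1  2  2  3  4  2  5  3  2  3  4  5
Maximum dp value is 5.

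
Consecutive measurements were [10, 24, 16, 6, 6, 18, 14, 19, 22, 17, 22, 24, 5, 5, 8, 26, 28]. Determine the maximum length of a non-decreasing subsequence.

9

Let dp[i] be the length of the longest such subsequence ending at index i:
i:      1  2  3  4  5  6  7  8  9 10 11 12 13 14 15 16 17
a[i]:  10 24 16  6  6 18 14 19 22 17 22 24  5  5  8 26 28
dp:     1  2  2  1  2  3  3  4  5  4  6  7  1  2  3  8  9
Maximum dp value is 9.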